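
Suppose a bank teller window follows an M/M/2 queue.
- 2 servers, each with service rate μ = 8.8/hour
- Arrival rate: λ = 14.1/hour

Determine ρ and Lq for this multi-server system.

Traffic intensity: ρ = λ/(cμ) = 14.1/(2×8.8) = 0.8011
Since ρ = 0.8011 < 1, system is stable.
Offered load a = λ/μ = cρ = 14.1/8.8 = 1.6023
P₀ = [ Σₙ₌₀^1 aⁿ/n! + a^2/(2!(1-ρ)) ]⁻¹
Σ = a^0/0! + a^1/1! = 1.0000 + 1.6023 = 2.6023
a^2/(2!(1-ρ)) = 2.56728/(2 × 0.198864) = 6.4549
P₀ = 1/(2.6023 + 6.4549) = 0.1104
Lq = P₀·a^2·ρ / (2!(1-ρ)²) = 0.11041 × 2.5673 × 0.80114 / (2 × 0.039547) = 2.8711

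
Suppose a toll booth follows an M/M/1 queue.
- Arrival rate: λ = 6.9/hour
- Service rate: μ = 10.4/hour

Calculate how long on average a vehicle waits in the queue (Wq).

First, compute utilization: ρ = λ/μ = 6.9/10.4 = 0.6635
For M/M/1: Wq = λ/(μ(μ-λ))
Wq = 6.9/(10.4 × (10.4-6.9))
Wq = 6.9/(10.4 × 3.50)
Wq = 0.1896 hours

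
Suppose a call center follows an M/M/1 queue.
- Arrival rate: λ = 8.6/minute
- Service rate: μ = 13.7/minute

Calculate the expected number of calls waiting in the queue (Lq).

ρ = λ/μ = 8.6/13.7 = 0.6277
For M/M/1: Lq = λ²/(μ(μ-λ))
Lq = 73.96/(13.7 × 5.10)
Lq = 1.0585 calls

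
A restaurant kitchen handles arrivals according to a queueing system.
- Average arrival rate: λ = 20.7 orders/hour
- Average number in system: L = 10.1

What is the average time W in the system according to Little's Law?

Little's Law: L = λW, so W = L/λ
W = 10.1/20.7 = 0.4879 hours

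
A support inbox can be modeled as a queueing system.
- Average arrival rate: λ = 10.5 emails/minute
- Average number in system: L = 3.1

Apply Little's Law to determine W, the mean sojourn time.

Little's Law: L = λW, so W = L/λ
W = 3.1/10.5 = 0.2952 minutes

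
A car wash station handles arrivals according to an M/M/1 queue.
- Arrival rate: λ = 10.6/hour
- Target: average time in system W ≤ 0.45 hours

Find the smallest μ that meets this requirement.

For M/M/1: W = 1/(μ-λ)
Need W ≤ 0.45, so 1/(μ-λ) ≤ 0.45
μ - λ ≥ 1/0.45 = 2.2222
μ ≥ 10.6 + 2.2222 = 12.8222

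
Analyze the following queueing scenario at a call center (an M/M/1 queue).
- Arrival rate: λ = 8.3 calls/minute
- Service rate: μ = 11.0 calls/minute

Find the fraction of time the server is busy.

Server utilization: ρ = λ/μ
ρ = 8.3/11.0 = 0.7545
The server is busy 75.45% of the time.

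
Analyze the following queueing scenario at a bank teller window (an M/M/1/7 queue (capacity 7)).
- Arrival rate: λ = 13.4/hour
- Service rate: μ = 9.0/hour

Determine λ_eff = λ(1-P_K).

ρ = λ/μ = 13.4/9.0 = 1.48889
P₀ = (1-ρ)/(1-ρ^(K+1)) = (1-1.48889)/(1-1.48889^8) = -0.4889/-23.1491 = 0.02112
P_K = P₀×ρ^K = 0.021119 × 1.48889^7 = 0.021119 × 16.2195 = 0.3425
λ_eff = λ(1-P_K) = 13.4 × (1 - 0.342543) = 13.4 × 0.657457 = 8.8099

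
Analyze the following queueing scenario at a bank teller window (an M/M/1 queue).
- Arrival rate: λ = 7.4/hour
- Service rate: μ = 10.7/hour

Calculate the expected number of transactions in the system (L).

ρ = λ/μ = 7.4/10.7 = 0.6916
For M/M/1: L = λ/(μ-λ)
L = 7.4/(10.7-7.4) = 7.4/3.30
L = 2.2424 transactions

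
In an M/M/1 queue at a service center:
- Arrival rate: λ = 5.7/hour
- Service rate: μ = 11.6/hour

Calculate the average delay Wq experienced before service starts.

First, compute utilization: ρ = λ/μ = 5.7/11.6 = 0.4914
For M/M/1: Wq = λ/(μ(μ-λ))
Wq = 5.7/(11.6 × (11.6-5.7))
Wq = 5.7/(11.6 × 5.90)
Wq = 0.08328 hours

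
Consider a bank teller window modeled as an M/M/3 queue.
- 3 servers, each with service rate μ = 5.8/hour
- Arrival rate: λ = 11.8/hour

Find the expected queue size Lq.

Traffic intensity: ρ = λ/(cμ) = 11.8/(3×5.8) = 0.6782
Since ρ = 0.6782 < 1, system is stable.
Offered load a = λ/μ = cρ = 11.8/5.8 = 2.0345
P₀ = [ Σₙ₌₀^2 aⁿ/n! + a^3/(3!(1-ρ)) ]⁻¹
Σ = a^0/0! + a^1/1! + a^2/2! = 1.00000 + 2.03448 + 2.06956 = 5.1040
a^3/(3!(1-ρ)) = 8.4210/(6 × 0.32184) = 4.3609
P₀ = 1/(5.1040 + 4.3609) = 0.1057
Lq = P₀·a^3·ρ / (3!(1-ρ)²) = 0.10565 × 8.4210 × 0.67816 / (6 × 0.10358) = 0.9708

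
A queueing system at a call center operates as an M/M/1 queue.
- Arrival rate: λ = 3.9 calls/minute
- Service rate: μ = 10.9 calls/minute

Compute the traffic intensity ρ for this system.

Server utilization: ρ = λ/μ
ρ = 3.9/10.9 = 0.3578
The server is busy 35.78% of the time.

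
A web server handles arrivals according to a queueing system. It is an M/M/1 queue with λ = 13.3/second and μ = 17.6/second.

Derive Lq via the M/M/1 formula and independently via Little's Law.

Method 1 (direct): Lq = λ²/(μ(μ-λ)) = 176.89/(17.6 × 4.30) = 2.3373

Method 2 (Little's Law):
W = 1/(μ-λ) = 1/4.30 = 0.23256
Wq = W - 1/μ = 0.23256 - 0.056818 = 0.17574
Lq = λWq = 13.3 × 0.17574 = 2.3373 ✔ (matches Method 1)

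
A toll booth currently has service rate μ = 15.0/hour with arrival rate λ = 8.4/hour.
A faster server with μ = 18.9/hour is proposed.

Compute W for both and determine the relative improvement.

System 1: ρ₁ = 8.4/15.0 = 0.5600, W₁ = 1/(15.0-8.4) = 0.1515
System 2: ρ₂ = 8.4/18.9 = 0.4444, W₂ = 1/(18.9-8.4) = 0.09524
Improvement: (W₁-W₂)/W₁ = (0.1515-0.09524)/0.1515 = 37.14%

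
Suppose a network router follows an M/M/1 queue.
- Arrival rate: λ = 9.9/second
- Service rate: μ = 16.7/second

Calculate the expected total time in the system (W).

First, compute utilization: ρ = λ/μ = 9.9/16.7 = 0.5928
For M/M/1: W = 1/(μ-λ)
W = 1/(16.7-9.9) = 1/6.80
W = 0.1471 seconds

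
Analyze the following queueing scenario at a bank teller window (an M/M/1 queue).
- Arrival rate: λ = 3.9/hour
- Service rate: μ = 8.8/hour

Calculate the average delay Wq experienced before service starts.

First, compute utilization: ρ = λ/μ = 3.9/8.8 = 0.4432
For M/M/1: Wq = λ/(μ(μ-λ))
Wq = 3.9/(8.8 × (8.8-3.9))
Wq = 3.9/(8.8 × 4.90)
Wq = 0.09045 hours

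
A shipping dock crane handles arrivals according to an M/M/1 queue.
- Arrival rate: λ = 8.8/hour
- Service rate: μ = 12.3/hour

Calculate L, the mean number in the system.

ρ = λ/μ = 8.8/12.3 = 0.7154
For M/M/1: L = λ/(μ-λ)
L = 8.8/(12.3-8.8) = 8.8/3.50
L = 2.5143 containers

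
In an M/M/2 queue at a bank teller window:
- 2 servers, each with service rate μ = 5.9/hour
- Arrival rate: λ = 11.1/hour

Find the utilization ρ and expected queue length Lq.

Traffic intensity: ρ = λ/(cμ) = 11.1/(2×5.9) = 0.9407
Since ρ = 0.9407 < 1, system is stable.
Offered load a = λ/μ = cρ = 11.1/5.9 = 1.8814
P₀ = [ Σₙ₌₀^1 aⁿ/n! + a^2/(2!(1-ρ)) ]⁻¹
Σ = a^0/0! + a^1/1! = 1.0000 + 1.8814 = 2.8814
a^2/(2!(1-ρ)) = 3.5395/(2 × 0.059322) = 29.8329
P₀ = 1/(2.8814 + 29.8329) = 0.03057
Lq = P₀·a^2·ρ / (2!(1-ρ)²) = 0.0305677 × 3.53950 × 0.940678 / (2 × 0.00351910) = 14.4605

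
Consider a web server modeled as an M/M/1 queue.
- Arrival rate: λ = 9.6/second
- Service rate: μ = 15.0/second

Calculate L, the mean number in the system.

ρ = λ/μ = 9.6/15.0 = 0.6400
For M/M/1: L = λ/(μ-λ)
L = 9.6/(15.0-9.6) = 9.6/5.40
L = 1.7778 requests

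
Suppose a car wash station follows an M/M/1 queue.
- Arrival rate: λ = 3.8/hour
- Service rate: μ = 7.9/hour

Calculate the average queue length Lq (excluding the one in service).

ρ = λ/μ = 3.8/7.9 = 0.4810
For M/M/1: Lq = λ²/(μ(μ-λ))
Lq = 14.44/(7.9 × 4.10)
Lq = 0.4458 cars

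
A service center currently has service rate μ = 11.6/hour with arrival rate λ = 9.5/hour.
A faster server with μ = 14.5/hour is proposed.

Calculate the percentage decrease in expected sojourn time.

System 1: ρ₁ = 9.5/11.6 = 0.8190, W₁ = 1/(11.6-9.5) = 0.4762
System 2: ρ₂ = 9.5/14.5 = 0.6552, W₂ = 1/(14.5-9.5) = 0.2000
Improvement: (W₁-W₂)/W₁ = (0.4762-0.2000)/0.4762 = 58.00%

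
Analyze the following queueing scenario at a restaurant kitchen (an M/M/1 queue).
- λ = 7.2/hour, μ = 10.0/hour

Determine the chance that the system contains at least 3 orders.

ρ = λ/μ = 7.2/10.0 = 0.7200
P(N ≥ n) = ρⁿ
P(N ≥ 3) = 0.7200^3
P(N ≥ 3) = 0.3732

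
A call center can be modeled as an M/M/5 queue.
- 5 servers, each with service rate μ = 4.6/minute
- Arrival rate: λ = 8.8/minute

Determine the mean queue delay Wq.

Traffic intensity: ρ = λ/(cμ) = 8.8/(5×4.6) = 0.3826
Since ρ = 0.3826 < 1, system is stable.
Offered load a = λ/μ = cρ = 8.8/4.6 = 1.9130
P₀ = [ Σₙ₌₀^4 aⁿ/n! + a^5/(5!(1-ρ)) ]⁻¹
Σ = a^0/0! + a^1/1! + a^2/2! + a^3/3! + a^4/4! = 1.0000 + 1.9130 + 1.8299 + 1.1669 + 0.5581 = 6.4679
a^5/(5!(1-ρ)) = 25.6227/(120 × 0.6174) = 0.3458
P₀ = 1/(6.4679 + 0.3458) = 0.1468
Lq = P₀·a^5·ρ / (5!(1-ρ)²) = 0.1468 × 25.6227 × 0.3826 / (120 × 0.3812) = 0.03146
Wq = Lq/λ = 0.031455/8.8 = 0.003574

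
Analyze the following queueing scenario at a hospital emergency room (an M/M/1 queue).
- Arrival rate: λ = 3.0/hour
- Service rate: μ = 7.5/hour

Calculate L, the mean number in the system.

ρ = λ/μ = 3.0/7.5 = 0.4000
For M/M/1: L = λ/(μ-λ)
L = 3.0/(7.5-3.0) = 3.0/4.50
L = 0.6667 patients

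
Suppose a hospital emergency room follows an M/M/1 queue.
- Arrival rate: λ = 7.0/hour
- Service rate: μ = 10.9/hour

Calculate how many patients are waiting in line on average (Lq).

ρ = λ/μ = 7.0/10.9 = 0.6422
For M/M/1: Lq = λ²/(μ(μ-λ))
Lq = 49.00/(10.9 × 3.90)
Lq = 1.1527 patients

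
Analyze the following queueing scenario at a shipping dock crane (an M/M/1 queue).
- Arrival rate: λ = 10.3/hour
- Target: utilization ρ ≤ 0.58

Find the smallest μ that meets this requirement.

ρ = λ/μ, so μ = λ/ρ
μ ≥ 10.3/0.58 = 17.7586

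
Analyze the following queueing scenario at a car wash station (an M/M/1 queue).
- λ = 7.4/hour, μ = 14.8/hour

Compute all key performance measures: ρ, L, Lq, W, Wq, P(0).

Step 1: ρ = λ/μ = 7.4/14.8 = 0.5000
Step 2: L = λ/(μ-λ) = 7.4/7.40 = 1.0000
Step 3: Lq = λ²/(μ(μ-λ)) = 54.76/(14.8×7.40) = 0.5000
Step 4: W = 1/(μ-λ) = 1/7.40 = 0.13514
Step 5: Wq = λ/(μ(μ-λ)) = 7.4/(14.8×7.40) = 0.06757
Step 6: P(0) = 1-ρ = 0.5000
Verify: L = λW = 7.4×0.13514 = 1.0000 ✔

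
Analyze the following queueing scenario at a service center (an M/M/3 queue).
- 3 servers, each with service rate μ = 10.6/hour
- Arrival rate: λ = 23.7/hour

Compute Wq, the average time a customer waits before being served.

Traffic intensity: ρ = λ/(cμ) = 23.7/(3×10.6) = 0.7453
Since ρ = 0.7453 < 1, system is stable.
Offered load a = λ/μ = cρ = 23.7/10.6 = 2.2358
P₀ = [ Σₙ₌₀^2 aⁿ/n! + a^3/(3!(1-ρ)) ]⁻¹
Σ = a^0/0! + a^1/1! + a^2/2! = 1.00000 + 2.23585 + 2.49951 = 5.7354
a^3/(3!(1-ρ)) = 11.1771/(6 × 0.254717) = 7.3134
P₀ = 1/(5.7354 + 7.3134) = 0.07664
Lq = P₀·a^3·ρ / (3!(1-ρ)²) = 0.076636 × 11.1771 × 0.74528 / (6 × 0.064881) = 1.6399
Wq = Lq/λ = 1.6399/23.7 = 0.06919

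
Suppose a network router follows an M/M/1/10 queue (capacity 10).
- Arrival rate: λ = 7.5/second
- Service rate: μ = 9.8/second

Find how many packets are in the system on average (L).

ρ = λ/μ = 7.5/9.8 = 0.76531
P₀ = (1-ρ)/(1-ρ^(K+1)) = (1-0.76531)/(1-0.76531^11) = 0.2347/0.9473 = 0.2478
P_K = P₀×ρ^K = 0.2478 × 0.76531^10 = 0.2478 × 0.06892 = 0.01708
L = ρ[1 - (K+1)ρ^K + Kρ^(K+1)] / [(1-ρ)(1-ρ^(K+1))]
L = 0.76531 × (1 - 11×0.068925 + 10×0.052749) / ((1 - 0.76531) × (1 - 0.052749)) = 2.6484 packets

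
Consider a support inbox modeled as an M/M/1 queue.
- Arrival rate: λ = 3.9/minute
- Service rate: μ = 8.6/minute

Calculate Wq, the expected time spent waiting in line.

First, compute utilization: ρ = λ/μ = 3.9/8.6 = 0.4535
For M/M/1: Wq = λ/(μ(μ-λ))
Wq = 3.9/(8.6 × (8.6-3.9))
Wq = 3.9/(8.6 × 4.70)
Wq = 0.09649 minutes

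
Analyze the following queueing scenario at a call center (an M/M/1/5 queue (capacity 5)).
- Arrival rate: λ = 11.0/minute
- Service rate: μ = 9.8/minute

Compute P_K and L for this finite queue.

ρ = λ/μ = 11.0/9.8 = 1.12245
P₀ = (1-ρ)/(1-ρ^(K+1)) = (1-1.12245)/(1-1.12245^6) = -0.12245/-0.99987 = 0.1225
P_K = P₀×ρ^K = 0.12247 × 1.12245^5 = 0.12247 × 1.7817 = 0.2182
Blocking probability P_5 = 0.2182 (21.82%)
L = ρ[1 - (K+1)ρ^K + Kρ^(K+1)] / [(1-ρ)(1-ρ^(K+1))]
L = 1.12245 × (1 - 6×1.78170 + 5×1.99987) / ((1 - 1.12245) × (1 - 1.99987)) = 2.8342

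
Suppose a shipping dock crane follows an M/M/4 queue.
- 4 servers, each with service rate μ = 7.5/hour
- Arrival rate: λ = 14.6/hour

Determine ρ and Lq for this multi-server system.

Traffic intensity: ρ = λ/(cμ) = 14.6/(4×7.5) = 0.4867
Since ρ = 0.4867 < 1, system is stable.
Offered load a = λ/μ = cρ = 14.6/7.5 = 1.9467
P₀ = [ Σₙ₌₀^3 aⁿ/n! + a^4/(4!(1-ρ)) ]⁻¹
Σ = a^0/0! + a^1/1! + a^2/2! + a^3/3! = 1.00000 + 1.94667 + 1.89476 + 1.22949 = 6.0709
a^4/(4!(1-ρ)) = 14.3604/(24 × 0.51333) = 1.1656
P₀ = 1/(6.0709 + 1.1656) = 0.1382
Lq = P₀·a^4·ρ / (4!(1-ρ)²) = 0.1382 × 14.3604 × 0.4867 / (24 × 0.2635) = 0.1527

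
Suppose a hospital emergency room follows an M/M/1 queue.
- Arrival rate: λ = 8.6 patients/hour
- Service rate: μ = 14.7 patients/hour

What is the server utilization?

Server utilization: ρ = λ/μ
ρ = 8.6/14.7 = 0.5850
The server is busy 58.50% of the time.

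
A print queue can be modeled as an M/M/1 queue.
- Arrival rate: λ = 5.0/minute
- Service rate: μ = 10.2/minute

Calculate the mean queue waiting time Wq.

First, compute utilization: ρ = λ/μ = 5.0/10.2 = 0.4902
For M/M/1: Wq = λ/(μ(μ-λ))
Wq = 5.0/(10.2 × (10.2-5.0))
Wq = 5.0/(10.2 × 5.20)
Wq = 0.09427 minutes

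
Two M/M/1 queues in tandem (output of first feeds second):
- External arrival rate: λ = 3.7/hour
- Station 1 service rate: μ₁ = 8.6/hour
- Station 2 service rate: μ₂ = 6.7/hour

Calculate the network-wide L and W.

By Jackson's theorem, each station behaves as independent M/M/1.
Station 1: ρ₁ = 3.7/8.6 = 0.4302, L₁ = ρ₁/(1-ρ₁) = λ/(μ₁-λ) = 3.7/4.90 = 0.7551
Station 2: ρ₂ = 3.7/6.7 = 0.5522, L₂ = ρ₂/(1-ρ₂) = λ/(μ₂-λ) = 3.7/3.00 = 1.2333
Total: L = L₁ + L₂ = 0.7551 + 1.2333 = 1.9884
W = L/λ = 1.9884/3.7 = 0.5374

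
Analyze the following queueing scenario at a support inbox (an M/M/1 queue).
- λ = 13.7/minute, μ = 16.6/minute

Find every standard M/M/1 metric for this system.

Step 1: ρ = λ/μ = 13.7/16.6 = 0.8253
Step 2: L = λ/(μ-λ) = 13.7/2.90 = 4.7241
Step 3: Lq = λ²/(μ(μ-λ)) = 187.69/(16.6×2.90) = 3.8988
Step 4: W = 1/(μ-λ) = 1/2.90 = 0.344828
Step 5: Wq = λ/(μ(μ-λ)) = 13.7/(16.6×2.90) = 0.2846
Step 6: P(0) = 1-ρ = 0.1747
Verify: L = λW = 13.7×0.344828 = 4.7241 ✔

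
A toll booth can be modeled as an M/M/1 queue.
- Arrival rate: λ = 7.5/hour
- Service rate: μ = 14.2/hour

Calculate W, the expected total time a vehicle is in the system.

First, compute utilization: ρ = λ/μ = 7.5/14.2 = 0.5282
For M/M/1: W = 1/(μ-λ)
W = 1/(14.2-7.5) = 1/6.70
W = 0.1493 hours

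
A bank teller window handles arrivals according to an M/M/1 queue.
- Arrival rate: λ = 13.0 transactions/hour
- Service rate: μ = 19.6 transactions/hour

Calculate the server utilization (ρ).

Server utilization: ρ = λ/μ
ρ = 13.0/19.6 = 0.6633
The server is busy 66.33% of the time.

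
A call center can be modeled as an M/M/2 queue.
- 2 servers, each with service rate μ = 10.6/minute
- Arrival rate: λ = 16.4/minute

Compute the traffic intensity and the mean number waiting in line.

Traffic intensity: ρ = λ/(cμ) = 16.4/(2×10.6) = 0.7736
Since ρ = 0.7736 < 1, system is stable.
Offered load a = λ/μ = cρ = 16.4/10.6 = 1.5472
P₀ = [ Σₙ₌₀^1 aⁿ/n! + a^2/(2!(1-ρ)) ]⁻¹
Σ = a^0/0! + a^1/1! = 1.0000 + 1.5472 = 2.5472
a^2/(2!(1-ρ)) = 2.39373/(2 × 0.226415) = 5.2862
P₀ = 1/(2.5472 + 5.2862) = 0.1277
Lq = P₀·a^2·ρ / (2!(1-ρ)²) = 0.127660 × 2.39373 × 0.773585 / (2 × 0.0512638) = 2.3057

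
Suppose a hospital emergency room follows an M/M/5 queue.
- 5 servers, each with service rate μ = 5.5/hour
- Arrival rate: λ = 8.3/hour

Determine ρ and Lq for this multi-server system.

Traffic intensity: ρ = λ/(cμ) = 8.3/(5×5.5) = 0.3018
Since ρ = 0.3018 < 1, system is stable.
Offered load a = λ/μ = cρ = 8.3/5.5 = 1.5091
P₀ = [ Σₙ₌₀^4 aⁿ/n! + a^5/(5!(1-ρ)) ]⁻¹
Σ = a^0/0! + a^1/1! + a^2/2! + a^3/3! + a^4/4! = 1.0000 + 1.5091 + 1.1387 + 0.5728 + 0.2161 = 4.4367
a^5/(5!(1-ρ)) = 7.8267/(120 × 0.6982) = 0.09342
P₀ = 1/(4.4367 + 0.09342) = 0.2207
Lq = P₀·a^5·ρ / (5!(1-ρ)²) = 0.22075 × 7.8267 × 0.30182 / (120 × 0.48746) = 0.008915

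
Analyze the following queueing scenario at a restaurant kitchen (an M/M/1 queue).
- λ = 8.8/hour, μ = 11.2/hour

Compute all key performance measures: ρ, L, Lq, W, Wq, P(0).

Step 1: ρ = λ/μ = 8.8/11.2 = 0.7857
Step 2: L = λ/(μ-λ) = 8.8/2.40 = 3.6667
Step 3: Lq = λ²/(μ(μ-λ)) = 77.44/(11.2×2.40) = 2.8810
Step 4: W = 1/(μ-λ) = 1/2.40 = 0.41667
Step 5: Wq = λ/(μ(μ-λ)) = 8.8/(11.2×2.40) = 0.3274
Step 6: P(0) = 1-ρ = 0.2143
Verify: L = λW = 8.8×0.41667 = 3.6667 ✔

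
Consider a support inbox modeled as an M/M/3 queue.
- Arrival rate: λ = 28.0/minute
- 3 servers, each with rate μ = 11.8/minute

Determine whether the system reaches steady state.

Stability requires ρ = λ/(cμ) < 1
ρ = 28.0/(3 × 11.8) = 28.0/35.40 = 0.7910
Since 0.7910 < 1, the system is STABLE.
The servers are busy 79.10% of the time.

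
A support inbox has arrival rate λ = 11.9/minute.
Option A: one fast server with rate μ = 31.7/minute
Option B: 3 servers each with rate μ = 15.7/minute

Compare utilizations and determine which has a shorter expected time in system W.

Option A: single server μ = 31.7 (M/M/1)
  ρ_A = 11.9/31.7 = 0.3754
  W_A = 1/(μ-λ) = 1/(31.7-11.9) = 1/19.80 = 0.05051

Option B: 3 servers μ = 15.7 (M/M/3)
  ρ_B = λ/(cμ) = 11.9/(3×15.7) = 0.2527
  Offered load a = λ/μ = cρ = 11.9/15.7 = 0.7580
  P₀ = [ Σₙ₌₀^2 aⁿ/n! + a^3/(3!(1-ρ)) ]⁻¹
  Σ = a^0/0! + a^1/1! + a^2/2! = 1.0000 + 0.75796 + 0.28725 = 2.0452
  a^3/(3!(1-ρ)) = 0.43545/(6 × 0.74735) = 0.09711
  P₀ = 1/(2.0452 + 0.09711) = 0.4668
  Lq = P₀·a^3·ρ / (3!(1-ρ)²) = 0.46678 × 0.43545 × 0.25265 / (6 × 0.55853) = 0.01532
  Wq_B = Lq/λ = 0.015325/11.9 = 0.001288
  W_B = Wq_B + 1/μ = 0.001288 + 0.06369 = 0.06498

Since W_A = 0.05051 < W_B = 0.06498, Option A (single fast server) has the shorter time in system.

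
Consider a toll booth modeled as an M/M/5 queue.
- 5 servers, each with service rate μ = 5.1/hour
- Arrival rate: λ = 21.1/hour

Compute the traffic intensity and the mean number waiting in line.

Traffic intensity: ρ = λ/(cμ) = 21.1/(5×5.1) = 0.8275
Since ρ = 0.8275 < 1, system is stable.
Offered load a = λ/μ = cρ = 21.1/5.1 = 4.1373
P₀ = [ Σₙ₌₀^4 aⁿ/n! + a^5/(5!(1-ρ)) ]⁻¹
Σ = a^0/0! + a^1/1! + a^2/2! + a^3/3! + a^4/4! = 1.0000 + 4.1373 + 8.5584 + 11.8028 + 12.2078 = 37.7063
a^5/(5!(1-ρ)) = 1212.1640/(120 × 0.172549) = 58.5420
P₀ = 1/(37.7063 + 58.5420) = 0.01039
Lq = P₀·a^5·ρ / (5!(1-ρ)²) = 0.0103898 × 1212.1640 × 0.827451 / (120 × 0.0297732) = 2.9168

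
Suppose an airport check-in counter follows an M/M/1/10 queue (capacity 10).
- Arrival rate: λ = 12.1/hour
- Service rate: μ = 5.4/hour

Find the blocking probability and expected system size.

ρ = λ/μ = 12.1/5.4 = 2.24074
P₀ = (1-ρ)/(1-ρ^(K+1)) = (1-2.24074)/(1-2.24074^11) = -1.24074/-7149.0016 = 0.0001736
P_K = P₀×ρ^K = 0.00017355 × 2.24074^10 = 0.00017355 × 3190.9108 = 0.5538
Blocking probability P_10 = 0.5538 (55.38%)
L = ρ[1 - (K+1)ρ^K + Kρ^(K+1)] / [(1-ρ)(1-ρ^(K+1))]
L = 2.24074 × (1 - 11×3190.9108 + 10×7150.0016) / ((1 - 2.24074) × (1 - 7150.0016)) = 9.1956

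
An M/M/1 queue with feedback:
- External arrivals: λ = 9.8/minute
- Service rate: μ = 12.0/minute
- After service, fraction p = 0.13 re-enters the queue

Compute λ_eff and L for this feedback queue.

Effective arrival rate: λ_eff = λ/(1-p) = 9.8/(1-0.13) = 9.8/0.87 = 11.264368
ρ = λ_eff/μ = 11.264368/12.0 = 0.9386973
L = ρ/(1-ρ) = 0.9386973/(1-0.9386973) = 15.3125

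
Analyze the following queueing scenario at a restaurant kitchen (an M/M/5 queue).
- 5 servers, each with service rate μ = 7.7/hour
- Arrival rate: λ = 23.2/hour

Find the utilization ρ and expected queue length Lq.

Traffic intensity: ρ = λ/(cμ) = 23.2/(5×7.7) = 0.6026
Since ρ = 0.6026 < 1, system is stable.
Offered load a = λ/μ = cρ = 23.2/7.7 = 3.0130
P₀ = [ Σₙ₌₀^4 aⁿ/n! + a^5/(5!(1-ρ)) ]⁻¹
Σ = a^0/0! + a^1/1! + a^2/2! + a^3/3! + a^4/4! = 1.0000 + 3.0130 + 4.5390 + 4.5587 + 3.4338 = 16.5445
a^5/(5!(1-ρ)) = 248.3055/(120 × 0.397403) = 5.2068
P₀ = 1/(16.5445 + 5.2068) = 0.04597
Lq = P₀·a^5·ρ / (5!(1-ρ)²) = 0.04597 × 248.3055 × 0.6026 / (120 × 0.1579) = 0.3630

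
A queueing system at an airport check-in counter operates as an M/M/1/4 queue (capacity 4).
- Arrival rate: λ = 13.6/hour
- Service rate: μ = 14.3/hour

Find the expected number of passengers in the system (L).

ρ = λ/μ = 13.6/14.3 = 0.95105
P₀ = (1-ρ)/(1-ρ^(K+1)) = (1-0.95105)/(1-0.95105^5) = 0.04895/0.2219 = 0.2206
P_K = P₀×ρ^K = 0.22056 × 0.95105^4 = 0.22056 × 0.81811 = 0.1804
L = ρ[1 - (K+1)ρ^K + Kρ^(K+1)] / [(1-ρ)(1-ρ^(K+1))]
L = 0.95105 × (1 - 5×0.8181132 + 4×0.7780666) / ((1 - 0.95105) × (1 - 0.7780666)) = 1.8997 passengers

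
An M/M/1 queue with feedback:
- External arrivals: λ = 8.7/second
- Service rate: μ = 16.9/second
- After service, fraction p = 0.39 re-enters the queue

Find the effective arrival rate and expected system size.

Effective arrival rate: λ_eff = λ/(1-p) = 8.7/(1-0.39) = 8.7/0.61 = 14.2623
ρ = λ_eff/μ = 14.2623/16.9 = 0.843923
L = ρ/(1-ρ) = 0.843923/(1-0.843923) = 5.4071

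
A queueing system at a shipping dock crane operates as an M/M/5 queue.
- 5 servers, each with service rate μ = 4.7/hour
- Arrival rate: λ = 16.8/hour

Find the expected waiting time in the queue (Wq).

Traffic intensity: ρ = λ/(cμ) = 16.8/(5×4.7) = 0.7149
Since ρ = 0.7149 < 1, system is stable.
Offered load a = λ/μ = cρ = 16.8/4.7 = 3.5745
P₀ = [ Σₙ₌₀^4 aⁿ/n! + a^5/(5!(1-ρ)) ]⁻¹
Σ = a^0/0! + a^1/1! + a^2/2! + a^3/3! + a^4/4! = 1.0000 + 3.5745 + 6.3884 + 7.6117 + 6.8020 = 25.3766
a^5/(5!(1-ρ)) = 583.5218/(120 × 0.285106) = 17.0557
P₀ = 1/(25.3766 + 17.0557) = 0.02357
Lq = P₀·a^5·ρ / (5!(1-ρ)²) = 0.023567 × 583.5218 × 0.71489 / (120 × 0.081286) = 1.0079
Wq = Lq/λ = 1.0079/16.8 = 0.05999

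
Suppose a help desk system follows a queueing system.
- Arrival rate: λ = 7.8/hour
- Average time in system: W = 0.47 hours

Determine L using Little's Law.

Little's Law: L = λW
L = 7.8 × 0.47 = 3.6660 tickets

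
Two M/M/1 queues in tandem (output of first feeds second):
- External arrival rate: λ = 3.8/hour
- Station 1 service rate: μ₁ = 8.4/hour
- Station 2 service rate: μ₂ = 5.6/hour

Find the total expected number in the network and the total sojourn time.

By Jackson's theorem, each station behaves as independent M/M/1.
Station 1: ρ₁ = 3.8/8.4 = 0.4524, L₁ = ρ₁/(1-ρ₁) = λ/(μ₁-λ) = 3.8/4.60 = 0.8261
Station 2: ρ₂ = 3.8/5.6 = 0.6786, L₂ = ρ₂/(1-ρ₂) = λ/(μ₂-λ) = 3.8/1.80 = 2.1111
Total: L = L₁ + L₂ = 0.8261 + 2.1111 = 2.9372
W = L/λ = 2.9372/3.8 = 0.7729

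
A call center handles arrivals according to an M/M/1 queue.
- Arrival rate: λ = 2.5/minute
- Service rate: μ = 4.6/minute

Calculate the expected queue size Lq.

ρ = λ/μ = 2.5/4.6 = 0.5435
For M/M/1: Lq = λ²/(μ(μ-λ))
Lq = 6.25/(4.6 × 2.10)
Lq = 0.6470 calls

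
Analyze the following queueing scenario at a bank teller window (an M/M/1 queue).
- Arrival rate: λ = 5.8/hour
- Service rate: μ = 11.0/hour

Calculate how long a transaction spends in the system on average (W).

First, compute utilization: ρ = λ/μ = 5.8/11.0 = 0.5273
For M/M/1: W = 1/(μ-λ)
W = 1/(11.0-5.8) = 1/5.20
W = 0.1923 hours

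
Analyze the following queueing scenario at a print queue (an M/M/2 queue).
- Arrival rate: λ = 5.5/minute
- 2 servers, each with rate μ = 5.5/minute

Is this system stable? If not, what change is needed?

Stability requires ρ = λ/(cμ) < 1
ρ = 5.5/(2 × 5.5) = 5.5/11.00 = 0.5000
Since 0.5000 < 1, the system is STABLE.
The servers are busy 50.00% of the time.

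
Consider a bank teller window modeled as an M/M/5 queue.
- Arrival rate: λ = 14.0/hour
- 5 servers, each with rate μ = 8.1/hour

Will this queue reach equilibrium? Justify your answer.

Stability requires ρ = λ/(cμ) < 1
ρ = 14.0/(5 × 8.1) = 14.0/40.50 = 0.3457
Since 0.3457 < 1, the system is STABLE.
The servers are busy 34.57% of the time.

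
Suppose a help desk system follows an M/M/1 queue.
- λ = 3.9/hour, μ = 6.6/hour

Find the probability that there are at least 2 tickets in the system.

ρ = λ/μ = 3.9/6.6 = 0.5909
P(N ≥ n) = ρⁿ
P(N ≥ 2) = 0.5909^2
P(N ≥ 2) = 0.3492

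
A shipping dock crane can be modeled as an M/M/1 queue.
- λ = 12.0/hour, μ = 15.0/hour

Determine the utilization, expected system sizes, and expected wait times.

Step 1: ρ = λ/μ = 12.0/15.0 = 0.8000
Step 2: L = λ/(μ-λ) = 12.0/3.00 = 4.0000
Step 3: Lq = λ²/(μ(μ-λ)) = 144.00/(15.0×3.00) = 3.2000
Step 4: W = 1/(μ-λ) = 1/3.00 = 0.33333
Step 5: Wq = λ/(μ(μ-λ)) = 12.0/(15.0×3.00) = 0.2667
Step 6: P(0) = 1-ρ = 0.2000
Verify: L = λW = 12.0×0.33333 = 4.0000 ✔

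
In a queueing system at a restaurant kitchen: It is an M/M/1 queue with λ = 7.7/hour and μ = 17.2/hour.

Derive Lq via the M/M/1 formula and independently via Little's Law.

Method 1 (direct): Lq = λ²/(μ(μ-λ)) = 59.29/(17.2 × 9.50) = 0.3629

Method 2 (Little's Law):
W = 1/(μ-λ) = 1/9.50 = 0.1052632
Wq = W - 1/μ = 0.1052632 - 0.05813953 = 0.047124
Lq = λWq = 7.7 × 0.047124 = 0.3629 ✔ (matches Method 1)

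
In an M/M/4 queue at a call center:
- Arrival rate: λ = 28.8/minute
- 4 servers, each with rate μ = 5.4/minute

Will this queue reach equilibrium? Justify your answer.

Stability requires ρ = λ/(cμ) < 1
ρ = 28.8/(4 × 5.4) = 28.8/21.60 = 1.3333
Since 1.3333 ≥ 1, the system is UNSTABLE.
Need c > λ/μ = 28.8/5.4 = 5.33.
Minimum servers needed: c = 6.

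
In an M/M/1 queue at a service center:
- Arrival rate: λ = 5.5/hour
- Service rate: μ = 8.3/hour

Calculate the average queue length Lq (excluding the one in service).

ρ = λ/μ = 5.5/8.3 = 0.6627
For M/M/1: Lq = λ²/(μ(μ-λ))
Lq = 30.25/(8.3 × 2.80)
Lq = 1.3016 customers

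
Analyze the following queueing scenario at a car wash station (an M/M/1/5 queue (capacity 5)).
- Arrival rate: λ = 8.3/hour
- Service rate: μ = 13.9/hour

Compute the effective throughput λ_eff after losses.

ρ = λ/μ = 8.3/13.9 = 0.597122
P₀ = (1-ρ)/(1-ρ^(K+1)) = (1-0.597122)/(1-0.597122^6) = 0.4029/0.9547 = 0.4220
P_K = P₀×ρ^K = 0.42201 × 0.597122^5 = 0.42201 × 0.075913 = 0.03204
λ_eff = λ(1-P_K) = 8.3 × (1 - 0.03204) = 8.3 × 0.96796 = 8.0341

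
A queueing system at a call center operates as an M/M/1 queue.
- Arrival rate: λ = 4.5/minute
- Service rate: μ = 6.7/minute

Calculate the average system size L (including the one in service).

ρ = λ/μ = 4.5/6.7 = 0.6716
For M/M/1: L = λ/(μ-λ)
L = 4.5/(6.7-4.5) = 4.5/2.20
L = 2.0455 calls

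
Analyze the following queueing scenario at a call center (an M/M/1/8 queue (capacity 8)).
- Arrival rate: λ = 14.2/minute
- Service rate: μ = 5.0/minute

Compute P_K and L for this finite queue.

ρ = λ/μ = 14.2/5.0 = 2.8400
P₀ = (1-ρ)/(1-ρ^(K+1)) = (1-2.8400)/(1-2.8400^9) = -1.8400/-12017.9094 = 0.0001531
P_K = P₀×ρ^K = 0.0001531 × 2.8400^8 = 0.0001531 × 4232.0103 = 0.6479
Blocking probability P_8 = 0.6479 (64.79%)
L = ρ[1 - (K+1)ρ^K + Kρ^(K+1)] / [(1-ρ)(1-ρ^(K+1))]
L = 2.8400 × (1 - 9×4232.0103 + 8×12018.9094) / ((1 - 2.8400) × (1 - 12018.9094)) = 7.4573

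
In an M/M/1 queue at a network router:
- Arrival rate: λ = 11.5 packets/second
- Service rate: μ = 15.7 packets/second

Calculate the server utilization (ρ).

Server utilization: ρ = λ/μ
ρ = 11.5/15.7 = 0.7325
The server is busy 73.25% of the time.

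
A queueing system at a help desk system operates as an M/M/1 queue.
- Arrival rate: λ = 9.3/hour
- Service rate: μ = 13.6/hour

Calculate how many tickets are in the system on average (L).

ρ = λ/μ = 9.3/13.6 = 0.6838
For M/M/1: L = λ/(μ-λ)
L = 9.3/(13.6-9.3) = 9.3/4.30
L = 2.1628 tickets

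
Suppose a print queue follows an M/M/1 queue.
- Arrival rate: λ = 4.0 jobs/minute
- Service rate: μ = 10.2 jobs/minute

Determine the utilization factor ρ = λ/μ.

Server utilization: ρ = λ/μ
ρ = 4.0/10.2 = 0.3922
The server is busy 39.22% of the time.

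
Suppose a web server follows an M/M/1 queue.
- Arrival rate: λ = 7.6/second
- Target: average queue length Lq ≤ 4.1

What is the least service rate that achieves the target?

For M/M/1: Lq = λ²/(μ(μ-λ))
Need Lq ≤ 4.1, i.e. μ(μ-λ) ≥ λ²/4.1
μ² - 7.6μ - 57.76/4.1 ≥ 0  →  μ² - 7.6μ - 14.0878 ≥ 0
Quadratic formula (positive root): μ = [λ + √(λ² + 4×14.0878)]/2
Discriminant: 57.76 + 4×14.0878 = 114.1112, √114.1112 = 10.6823
μ ≥ (7.6 + 10.6823)/2 = 9.1411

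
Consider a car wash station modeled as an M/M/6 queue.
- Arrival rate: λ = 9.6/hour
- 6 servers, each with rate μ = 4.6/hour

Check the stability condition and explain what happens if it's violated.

Stability requires ρ = λ/(cμ) < 1
ρ = 9.6/(6 × 4.6) = 9.6/27.60 = 0.3478
Since 0.3478 < 1, the system is STABLE.
The servers are busy 34.78% of the time.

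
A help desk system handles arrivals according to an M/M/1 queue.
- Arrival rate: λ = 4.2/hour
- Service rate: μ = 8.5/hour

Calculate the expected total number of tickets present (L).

ρ = λ/μ = 4.2/8.5 = 0.4941
For M/M/1: L = λ/(μ-λ)
L = 4.2/(8.5-4.2) = 4.2/4.30
L = 0.9767 tickets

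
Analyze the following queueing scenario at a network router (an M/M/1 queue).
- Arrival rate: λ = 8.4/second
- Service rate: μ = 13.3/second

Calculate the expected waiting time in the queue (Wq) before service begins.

First, compute utilization: ρ = λ/μ = 8.4/13.3 = 0.6316
For M/M/1: Wq = λ/(μ(μ-λ))
Wq = 8.4/(13.3 × (13.3-8.4))
Wq = 8.4/(13.3 × 4.90)
Wq = 0.1289 seconds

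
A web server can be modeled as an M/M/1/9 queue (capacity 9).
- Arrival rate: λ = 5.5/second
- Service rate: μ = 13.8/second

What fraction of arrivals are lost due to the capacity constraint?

ρ = λ/μ = 5.5/13.8 = 0.39855
P₀ = (1-ρ)/(1-ρ^(K+1)) = (1-0.39855)/(1-0.39855^10) = 0.60145/0.99990 = 0.6015
P_K = P₀×ρ^K = 0.6015 × 0.39855^9 = 0.6015 × 0.0002537 = 0.0001526
Blocking probability = 0.01526%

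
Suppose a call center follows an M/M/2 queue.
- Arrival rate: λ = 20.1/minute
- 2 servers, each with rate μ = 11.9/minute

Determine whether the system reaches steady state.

Stability requires ρ = λ/(cμ) < 1
ρ = 20.1/(2 × 11.9) = 20.1/23.80 = 0.8445
Since 0.8445 < 1, the system is STABLE.
The servers are busy 84.45% of the time.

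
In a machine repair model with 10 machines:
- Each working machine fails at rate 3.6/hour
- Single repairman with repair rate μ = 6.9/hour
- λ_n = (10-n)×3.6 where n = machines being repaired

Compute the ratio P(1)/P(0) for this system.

P(1)/P(0) = ∏_{i=0}^{1-1} λ_i/μ_{i+1}
= (10-0)×3.6/6.9
= 5.2174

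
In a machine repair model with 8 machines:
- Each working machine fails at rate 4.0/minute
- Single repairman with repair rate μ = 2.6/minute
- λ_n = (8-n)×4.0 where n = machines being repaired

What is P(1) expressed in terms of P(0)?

P(1)/P(0) = ∏_{i=0}^{1-1} λ_i/μ_{i+1}
= (8-0)×4.0/2.6
= 12.3077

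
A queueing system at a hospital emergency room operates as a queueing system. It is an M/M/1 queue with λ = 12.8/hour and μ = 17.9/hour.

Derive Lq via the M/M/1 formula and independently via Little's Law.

Method 1 (direct): Lq = λ²/(μ(μ-λ)) = 163.84/(17.9 × 5.10) = 1.7947

Method 2 (Little's Law):
W = 1/(μ-λ) = 1/5.10 = 0.19608
Wq = W - 1/μ = 0.19608 - 0.055866 = 0.14021
Lq = λWq = 12.8 × 0.14021 = 1.7947 ✔ (matches Method 1)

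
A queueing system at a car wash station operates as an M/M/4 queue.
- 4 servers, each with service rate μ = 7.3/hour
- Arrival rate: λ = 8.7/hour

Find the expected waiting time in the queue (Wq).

Traffic intensity: ρ = λ/(cμ) = 8.7/(4×7.3) = 0.2979
Since ρ = 0.2979 < 1, system is stable.
Offered load a = λ/μ = cρ = 8.7/7.3 = 1.1918
P₀ = [ Σₙ₌₀^3 aⁿ/n! + a^4/(4!(1-ρ)) ]⁻¹
Σ = a^0/0! + a^1/1! + a^2/2! + a^3/3! = 1.0000 + 1.1918 + 0.7102 + 0.2821 = 3.1841
a^4/(4!(1-ρ)) = 2.0174/(24 × 0.7021) = 0.1197
P₀ = 1/(3.1841 + 0.1197) = 0.3027
Lq = P₀·a^4·ρ / (4!(1-ρ)²) = 0.3027 × 2.0174 × 0.2979 / (24 × 0.4929) = 0.01538
Wq = Lq/λ = 0.01538/8.7 = 0.001768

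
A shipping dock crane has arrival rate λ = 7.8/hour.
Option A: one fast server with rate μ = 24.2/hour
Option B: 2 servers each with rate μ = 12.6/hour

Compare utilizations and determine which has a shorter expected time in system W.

Option A: single server μ = 24.2 (M/M/1)
  ρ_A = 7.8/24.2 = 0.3223
  W_A = 1/(μ-λ) = 1/(24.2-7.8) = 1/16.40 = 0.06098

Option B: 2 servers μ = 12.6 (M/M/2)
  ρ_B = λ/(cμ) = 7.8/(2×12.6) = 0.3095
  Offered load a = λ/μ = cρ = 7.8/12.6 = 0.6190
  P₀ = [ Σₙ₌₀^1 aⁿ/n! + a^2/(2!(1-ρ)) ]⁻¹
  Σ = a^0/0! + a^1/1! = 1.0000 + 0.6190 = 1.6190
  a^2/(2!(1-ρ)) = 0.3832/(2 × 0.6905) = 0.2775
  P₀ = 1/(1.6190 + 0.2775) = 0.5273
  Lq = P₀·a^2·ρ / (2!(1-ρ)²) = 0.52727 × 0.38322 × 0.30952 / (2 × 0.47676) = 0.06559
  Wq_B = Lq/λ = 0.065592/7.8 = 0.0084092
  W_B = Wq_B + 1/μ = 0.0084092 + 0.079365 = 0.08777

Since W_A = 0.06098 < W_B = 0.08777, Option A (single fast server) has the shorter time in system.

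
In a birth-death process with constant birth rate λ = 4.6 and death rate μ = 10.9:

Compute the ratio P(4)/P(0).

For constant rates: P(n)/P(0) = (λ/μ)^n
P(4)/P(0) = (4.6/10.9)^4 = 0.42202^4 = 0.03172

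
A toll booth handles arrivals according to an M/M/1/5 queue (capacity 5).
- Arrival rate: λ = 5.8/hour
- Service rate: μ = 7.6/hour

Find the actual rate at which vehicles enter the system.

ρ = λ/μ = 5.8/7.6 = 0.763158
P₀ = (1-ρ)/(1-ρ^(K+1)) = (1-0.763158)/(1-0.763158^6) = 0.236842/0.802446 = 0.2952
P_K = P₀×ρ^K = 0.29515 × 0.763158^5 = 0.29515 × 0.25886 = 0.07640
λ_eff = λ(1-P_K) = 5.8 × (1 - 0.07640) = 5.8 × 0.9236 = 5.3569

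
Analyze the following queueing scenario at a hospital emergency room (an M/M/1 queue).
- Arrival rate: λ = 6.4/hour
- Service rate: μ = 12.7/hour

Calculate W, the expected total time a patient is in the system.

First, compute utilization: ρ = λ/μ = 6.4/12.7 = 0.5039
For M/M/1: W = 1/(μ-λ)
W = 1/(12.7-6.4) = 1/6.30
W = 0.1587 hours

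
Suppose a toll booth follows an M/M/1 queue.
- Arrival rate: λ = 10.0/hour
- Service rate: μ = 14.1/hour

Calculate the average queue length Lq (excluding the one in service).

ρ = λ/μ = 10.0/14.1 = 0.7092
For M/M/1: Lq = λ²/(μ(μ-λ))
Lq = 100.00/(14.1 × 4.10)
Lq = 1.7298 vehicles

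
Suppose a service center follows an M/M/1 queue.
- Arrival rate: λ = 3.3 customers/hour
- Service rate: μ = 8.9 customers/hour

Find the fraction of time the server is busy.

Server utilization: ρ = λ/μ
ρ = 3.3/8.9 = 0.3708
The server is busy 37.08% of the time.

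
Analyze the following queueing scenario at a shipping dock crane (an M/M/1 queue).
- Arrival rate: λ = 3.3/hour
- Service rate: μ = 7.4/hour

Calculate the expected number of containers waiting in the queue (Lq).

ρ = λ/μ = 3.3/7.4 = 0.4459
For M/M/1: Lq = λ²/(μ(μ-λ))
Lq = 10.89/(7.4 × 4.10)
Lq = 0.3589 containers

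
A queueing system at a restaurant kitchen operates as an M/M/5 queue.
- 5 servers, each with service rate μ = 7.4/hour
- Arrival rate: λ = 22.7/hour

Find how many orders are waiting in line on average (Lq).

Traffic intensity: ρ = λ/(cμ) = 22.7/(5×7.4) = 0.6135
Since ρ = 0.6135 < 1, system is stable.
Offered load a = λ/μ = cρ = 22.7/7.4 = 3.0676
P₀ = [ Σₙ₌₀^4 aⁿ/n! + a^5/(5!(1-ρ)) ]⁻¹
Σ = a^0/0! + a^1/1! + a^2/2! + a^3/3! + a^4/4! = 1.00000 + 3.06757 + 4.70499 + 4.81095 + 3.68948 = 17.2730
a^5/(5!(1-ρ)) = 271.6256/(120 × 0.38649) = 5.8567
P₀ = 1/(17.2730 + 5.8567) = 0.04323
Lq = P₀·a^5·ρ / (5!(1-ρ)²) = 0.043234 × 271.6256 × 0.61351 / (120 × 0.14937) = 0.4020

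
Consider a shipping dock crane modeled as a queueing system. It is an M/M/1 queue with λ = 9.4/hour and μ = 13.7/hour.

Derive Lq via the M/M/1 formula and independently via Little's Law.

Method 1 (direct): Lq = λ²/(μ(μ-λ)) = 88.36/(13.7 × 4.30) = 1.4999

Method 2 (Little's Law):
W = 1/(μ-λ) = 1/4.30 = 0.232558
Wq = W - 1/μ = 0.232558 - 0.0729927 = 0.159565
Lq = λWq = 9.4 × 0.159565 = 1.4999 ✔ (matches Method 1)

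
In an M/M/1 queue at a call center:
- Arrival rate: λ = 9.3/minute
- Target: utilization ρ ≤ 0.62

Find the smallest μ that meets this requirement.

ρ = λ/μ, so μ = λ/ρ
μ ≥ 9.3/0.62 = 15.0000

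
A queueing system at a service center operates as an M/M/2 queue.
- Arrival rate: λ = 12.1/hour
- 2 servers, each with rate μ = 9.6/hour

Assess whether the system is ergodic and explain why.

Stability requires ρ = λ/(cμ) < 1
ρ = 12.1/(2 × 9.6) = 12.1/19.20 = 0.6302
Since 0.6302 < 1, the system is STABLE.
The servers are busy 63.02% of the time.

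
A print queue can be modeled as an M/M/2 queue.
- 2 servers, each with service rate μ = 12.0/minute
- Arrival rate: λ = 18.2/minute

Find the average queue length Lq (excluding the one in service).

Traffic intensity: ρ = λ/(cμ) = 18.2/(2×12.0) = 0.7583
Since ρ = 0.7583 < 1, system is stable.
Offered load a = λ/μ = cρ = 18.2/12.0 = 1.5167
P₀ = [ Σₙ₌₀^1 aⁿ/n! + a^2/(2!(1-ρ)) ]⁻¹
Σ = a^0/0! + a^1/1! = 1.0000 + 1.5167 = 2.5167
a^2/(2!(1-ρ)) = 2.3003/(2 × 0.24167) = 4.7592
P₀ = 1/(2.5167 + 4.7592) = 0.1374
Lq = P₀·a^2·ρ / (2!(1-ρ)²) = 0.13744 × 2.3003 × 0.75833 / (2 × 0.058403) = 2.0525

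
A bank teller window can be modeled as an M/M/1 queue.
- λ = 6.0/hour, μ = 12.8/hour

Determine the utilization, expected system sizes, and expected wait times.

Step 1: ρ = λ/μ = 6.0/12.8 = 0.4688
Step 2: L = λ/(μ-λ) = 6.0/6.80 = 0.8824
Step 3: Lq = λ²/(μ(μ-λ)) = 36.00/(12.8×6.80) = 0.4136
Step 4: W = 1/(μ-λ) = 1/6.80 = 0.14706
Step 5: Wq = λ/(μ(μ-λ)) = 6.0/(12.8×6.80) = 0.06893
Step 6: P(0) = 1-ρ = 0.5312
Verify: L = λW = 6.0×0.14706 = 0.8824 ✔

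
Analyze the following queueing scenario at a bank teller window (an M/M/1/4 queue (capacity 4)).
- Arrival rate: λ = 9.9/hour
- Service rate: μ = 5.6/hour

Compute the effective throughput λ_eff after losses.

ρ = λ/μ = 9.9/5.6 = 1.76786
P₀ = (1-ρ)/(1-ρ^(K+1)) = (1-1.76786)/(1-1.76786^5) = -0.7679/-16.2679 = 0.04720
P_K = P₀×ρ^K = 0.04720 × 1.76786^4 = 0.04720 × 9.7677 = 0.4610
λ_eff = λ(1-P_K) = 9.9 × (1 - 0.46104) = 9.9 × 0.53896 = 5.3357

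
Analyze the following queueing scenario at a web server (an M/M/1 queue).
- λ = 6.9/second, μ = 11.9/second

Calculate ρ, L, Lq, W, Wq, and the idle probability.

Step 1: ρ = λ/μ = 6.9/11.9 = 0.5798
Step 2: L = λ/(μ-λ) = 6.9/5.00 = 1.3800
Step 3: Lq = λ²/(μ(μ-λ)) = 47.61/(11.9×5.00) = 0.8002
Step 4: W = 1/(μ-λ) = 1/5.00 = 0.2000
Step 5: Wq = λ/(μ(μ-λ)) = 6.9/(11.9×5.00) = 0.1160
Step 6: P(0) = 1-ρ = 0.4202
Verify: L = λW = 6.9×0.2000 = 1.3800 ✔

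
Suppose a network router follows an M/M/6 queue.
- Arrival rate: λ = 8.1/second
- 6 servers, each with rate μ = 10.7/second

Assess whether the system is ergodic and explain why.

Stability requires ρ = λ/(cμ) < 1
ρ = 8.1/(6 × 10.7) = 8.1/64.20 = 0.1262
Since 0.1262 < 1, the system is STABLE.
The servers are busy 12.62% of the time.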